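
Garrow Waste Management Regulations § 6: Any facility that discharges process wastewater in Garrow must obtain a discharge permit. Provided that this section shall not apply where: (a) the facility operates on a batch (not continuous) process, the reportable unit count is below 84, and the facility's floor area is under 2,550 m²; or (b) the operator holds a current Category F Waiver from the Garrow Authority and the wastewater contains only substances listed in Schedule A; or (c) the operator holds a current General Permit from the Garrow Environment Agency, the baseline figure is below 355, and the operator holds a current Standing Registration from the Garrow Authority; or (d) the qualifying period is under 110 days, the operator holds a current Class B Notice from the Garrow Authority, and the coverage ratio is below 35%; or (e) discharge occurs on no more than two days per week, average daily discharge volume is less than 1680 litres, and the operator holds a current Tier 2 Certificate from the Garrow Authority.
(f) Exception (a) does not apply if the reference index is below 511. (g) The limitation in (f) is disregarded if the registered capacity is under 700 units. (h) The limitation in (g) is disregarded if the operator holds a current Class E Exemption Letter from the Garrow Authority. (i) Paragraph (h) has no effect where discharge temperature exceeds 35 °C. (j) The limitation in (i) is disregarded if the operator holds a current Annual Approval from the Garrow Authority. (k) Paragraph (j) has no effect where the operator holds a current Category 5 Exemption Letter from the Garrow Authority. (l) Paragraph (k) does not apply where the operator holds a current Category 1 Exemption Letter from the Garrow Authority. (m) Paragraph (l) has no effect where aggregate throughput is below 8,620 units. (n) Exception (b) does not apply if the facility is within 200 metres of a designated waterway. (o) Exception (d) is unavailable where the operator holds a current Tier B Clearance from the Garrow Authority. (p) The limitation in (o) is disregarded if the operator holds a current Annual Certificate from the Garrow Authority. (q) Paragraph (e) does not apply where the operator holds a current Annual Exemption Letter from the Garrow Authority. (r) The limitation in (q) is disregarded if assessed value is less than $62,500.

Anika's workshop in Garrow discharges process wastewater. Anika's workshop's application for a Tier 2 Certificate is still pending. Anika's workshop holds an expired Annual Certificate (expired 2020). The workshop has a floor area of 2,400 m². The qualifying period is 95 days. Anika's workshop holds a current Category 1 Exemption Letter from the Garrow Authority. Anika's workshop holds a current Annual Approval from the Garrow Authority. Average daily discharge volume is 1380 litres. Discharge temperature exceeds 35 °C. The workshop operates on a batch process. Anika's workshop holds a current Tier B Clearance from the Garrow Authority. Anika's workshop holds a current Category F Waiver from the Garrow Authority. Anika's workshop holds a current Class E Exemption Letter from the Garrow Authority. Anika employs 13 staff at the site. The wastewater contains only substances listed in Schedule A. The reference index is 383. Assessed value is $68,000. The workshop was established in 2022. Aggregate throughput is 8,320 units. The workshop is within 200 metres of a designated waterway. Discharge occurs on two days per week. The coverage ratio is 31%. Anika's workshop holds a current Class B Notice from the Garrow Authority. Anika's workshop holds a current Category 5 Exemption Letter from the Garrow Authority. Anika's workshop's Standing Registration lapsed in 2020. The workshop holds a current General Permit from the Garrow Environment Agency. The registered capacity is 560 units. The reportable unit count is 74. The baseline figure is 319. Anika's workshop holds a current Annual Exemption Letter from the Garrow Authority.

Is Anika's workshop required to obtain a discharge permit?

Exception (a): the facility operates on a batch process; the reportable unit count is 74, below the 84 limit; the facility's floor area is 2,400 m², under the 2,550 m² limit — every condition holds. Under paragraphs (f)–(m): (f) would limit (a) — the reference index is 383, below the 511 limit — but (g) sets (f) aside: (g) operates against (f): the registered capacity is 560 units, under the 700 units limit. (h) is engaged (a current Class E Exemption Letter is held), but is overridden by (i): (i) operates against (h): discharge temperature exceeds 35 °C. (j) would limit (i) — a current Annual Approval is held — but (k) sets (j) aside: (k) operates — a current Category 5 Exemption Letter is held. (l) operates (a current Category 1 Exemption Letter is held), but yields to (m): (m) applies — aggregate throughput is 8,320 units, below the 8,620 units limit. So (a) applies.
Exception (b): a current Category F Waiver is held; the wastewater is Schedule-A-only — every condition holds. But: (n) operates — the workshop is within 200 m of a designated waterway. (b) is therefore removed.
Exception (c) requires that the operator holds a current Standing Registration from the Garrow Authority; but there is no Standing Registration in force, so (c) is unavailable.
All of (d)'s requirements are met (the qualifying period is 95 days, under the 110 days limit; a current Class B Notice is held; the coverage ratio is 31%, below the 35% limit). However, paragraphs (o)–(p) must be considered: (o) is engaged — a current Tier B Clearance is held. (p) is not engaged (there is no Annual Certificate in force), so (o) stands. (d) is therefore removed.
Exception (e) fails — there is no Tier 2 Certificate in force.

No — exception (a) applies; Anika's workshop is not required to obtain a discharge permit.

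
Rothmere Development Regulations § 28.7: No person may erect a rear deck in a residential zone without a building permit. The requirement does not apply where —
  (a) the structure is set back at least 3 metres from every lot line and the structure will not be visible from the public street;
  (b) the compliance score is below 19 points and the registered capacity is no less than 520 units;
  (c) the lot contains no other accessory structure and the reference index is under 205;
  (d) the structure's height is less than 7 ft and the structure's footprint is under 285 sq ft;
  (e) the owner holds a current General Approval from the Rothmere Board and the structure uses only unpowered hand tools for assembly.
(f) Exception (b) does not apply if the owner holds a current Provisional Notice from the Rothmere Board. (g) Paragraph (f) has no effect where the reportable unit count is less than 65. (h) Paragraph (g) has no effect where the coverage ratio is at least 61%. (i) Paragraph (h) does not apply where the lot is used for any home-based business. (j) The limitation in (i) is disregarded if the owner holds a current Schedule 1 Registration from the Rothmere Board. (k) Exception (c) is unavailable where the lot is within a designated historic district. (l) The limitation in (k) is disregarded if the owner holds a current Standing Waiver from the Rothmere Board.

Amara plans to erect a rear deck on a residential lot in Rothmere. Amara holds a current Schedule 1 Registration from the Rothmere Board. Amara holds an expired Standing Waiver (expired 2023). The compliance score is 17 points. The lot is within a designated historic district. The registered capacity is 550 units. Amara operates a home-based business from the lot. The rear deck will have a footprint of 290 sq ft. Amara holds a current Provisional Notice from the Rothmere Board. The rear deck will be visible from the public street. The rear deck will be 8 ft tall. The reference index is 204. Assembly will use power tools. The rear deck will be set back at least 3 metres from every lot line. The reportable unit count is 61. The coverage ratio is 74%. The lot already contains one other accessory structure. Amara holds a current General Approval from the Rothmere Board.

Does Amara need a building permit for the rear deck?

Yes — Amara must obtain a building permit.

Exception (a) does not apply: the structure will be visible from the street.
Exception (b): the compliance score is 17 points, below the 19 points limit; the registered capacity is 550 units, meeting the 520 units threshold — every condition holds. But: (f) operates against (b): a current Provisional Notice is held. (g) is engaged (the reportable unit count is 61, less than the 65 limit), but is itself disapplied by (h): (h) operates — the coverage ratio is 74%, meeting the 61% threshold. (i) would limit (h) — a home-based business operates on the lot — but (j) sets (i) aside: (j) operates against (i): a current Schedule 1 Registration is held. Exception (b) does not apply.
Exception (c) requires that the lot contains no other accessory structure; but the lot already has another accessory structure, so (c) is unavailable.
Exception (d) does not apply: the structure's height is 8 ft, not less than 7 ft.
Exception (e) fails — assembly uses power tools.
None of the exceptions is available; § 28.7 applies in full.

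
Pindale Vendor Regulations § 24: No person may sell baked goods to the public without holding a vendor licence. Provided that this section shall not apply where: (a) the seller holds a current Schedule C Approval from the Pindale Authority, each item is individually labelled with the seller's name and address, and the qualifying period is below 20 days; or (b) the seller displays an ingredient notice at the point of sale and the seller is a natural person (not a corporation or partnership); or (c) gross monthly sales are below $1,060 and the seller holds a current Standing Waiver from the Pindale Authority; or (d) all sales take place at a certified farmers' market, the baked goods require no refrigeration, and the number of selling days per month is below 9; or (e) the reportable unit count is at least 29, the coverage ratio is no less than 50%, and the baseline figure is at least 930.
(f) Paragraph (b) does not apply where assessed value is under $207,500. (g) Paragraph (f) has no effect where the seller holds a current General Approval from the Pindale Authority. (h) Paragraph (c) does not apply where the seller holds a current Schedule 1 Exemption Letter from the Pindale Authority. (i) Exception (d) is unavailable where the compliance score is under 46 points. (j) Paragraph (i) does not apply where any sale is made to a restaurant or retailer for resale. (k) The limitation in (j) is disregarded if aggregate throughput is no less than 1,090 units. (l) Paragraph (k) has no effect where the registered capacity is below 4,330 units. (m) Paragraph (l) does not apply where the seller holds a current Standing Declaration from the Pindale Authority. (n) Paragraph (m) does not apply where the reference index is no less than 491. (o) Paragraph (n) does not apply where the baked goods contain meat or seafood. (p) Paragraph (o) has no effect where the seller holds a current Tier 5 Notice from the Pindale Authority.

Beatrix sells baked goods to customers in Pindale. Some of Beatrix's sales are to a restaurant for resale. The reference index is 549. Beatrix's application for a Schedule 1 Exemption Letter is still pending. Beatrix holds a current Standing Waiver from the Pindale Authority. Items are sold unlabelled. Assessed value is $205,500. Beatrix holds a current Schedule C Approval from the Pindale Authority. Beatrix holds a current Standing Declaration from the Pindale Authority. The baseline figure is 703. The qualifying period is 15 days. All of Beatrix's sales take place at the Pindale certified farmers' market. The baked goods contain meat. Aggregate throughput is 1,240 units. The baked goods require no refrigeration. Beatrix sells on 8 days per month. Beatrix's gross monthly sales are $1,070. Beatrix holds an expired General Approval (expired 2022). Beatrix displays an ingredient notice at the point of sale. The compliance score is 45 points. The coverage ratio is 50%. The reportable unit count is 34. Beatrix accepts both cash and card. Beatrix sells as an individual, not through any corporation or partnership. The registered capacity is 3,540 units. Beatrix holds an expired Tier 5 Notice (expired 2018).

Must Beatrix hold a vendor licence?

Exception (a) does not apply: items are sold unlabelled.
Exception (b) is satisfied on its face — an ingredient notice is displayed; the seller is a natural person. However, paragraphs (f)–(g) must be considered: (f) is triggered — assessed value is $205,500, under the $207,500 limit. (g), which would lift (f), does not operate here — the General Approval is not current. Exception (b) does not apply.
Exception (c) does not apply: gross monthly sales are $1,070, not below $1,060.
All of (d)'s requirements are met (all sales are at a certified farmers' market; the baked goods are shelf-stable; the number of selling days per month is 8, below the 9 limit). Turning to paragraphs (i)–(p): (i) is triggered — the compliance score is 45 points, under the 46 points limit. (j) would limit (i) — some sales are to a restaurant for resale — but (k) sets (j) aside: (k) operates against (j): aggregate throughput is 1,240 units, meeting the 1,090 units threshold. (l) would limit (k) — the registered capacity is 3,540 units, below the 4,330 units limit — but (m) sets (l) aside: (m) operates — a current Standing Declaration is held. (n) is engaged (the reference index is 549, meeting the 491 threshold), but yields to (o): (o) operates against (n): the baked goods contain meat. (p) is inapplicable (the Tier 5 Notice is not current), so (o) stands. So (d) is unavailable.
Exception (e) fails — the baseline figure is 703, short of 930.
No exception applies. The general rule governs.

Yes — Beatrix must hold a vendor licence.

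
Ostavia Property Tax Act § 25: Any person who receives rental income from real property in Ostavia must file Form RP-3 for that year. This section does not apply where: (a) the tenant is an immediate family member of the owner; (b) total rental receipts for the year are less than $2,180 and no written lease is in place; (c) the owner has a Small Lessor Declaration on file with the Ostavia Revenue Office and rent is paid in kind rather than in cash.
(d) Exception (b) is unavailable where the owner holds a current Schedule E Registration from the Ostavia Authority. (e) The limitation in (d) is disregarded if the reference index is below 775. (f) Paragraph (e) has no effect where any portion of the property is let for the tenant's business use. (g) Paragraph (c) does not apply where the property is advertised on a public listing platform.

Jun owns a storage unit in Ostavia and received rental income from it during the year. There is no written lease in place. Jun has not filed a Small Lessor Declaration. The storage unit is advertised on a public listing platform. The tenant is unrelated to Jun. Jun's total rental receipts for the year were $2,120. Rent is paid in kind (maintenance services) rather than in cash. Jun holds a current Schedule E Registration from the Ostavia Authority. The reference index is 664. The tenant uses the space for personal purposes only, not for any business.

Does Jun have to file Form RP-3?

No — exception (b) applies; Jun is not required to file Form RP-3.

Exception (a) fails — the tenant is unrelated to the owner.
All of (b)'s requirements are met (total rental receipts for the year are $2,120, less than the $2,180 limit; there is no written lease). Under paragraphs (d)–(f): (d) would limit (b) — a current Schedule E Registration is held — but (e) sets (d) aside: (e) is triggered — the reference index is 664, below the 775 limit. (f), which would lift (e), does not operate here — the space is used for personal purposes only. (b) remains available.
Exception (c) does not apply: no Small Lessor Declaration is on file.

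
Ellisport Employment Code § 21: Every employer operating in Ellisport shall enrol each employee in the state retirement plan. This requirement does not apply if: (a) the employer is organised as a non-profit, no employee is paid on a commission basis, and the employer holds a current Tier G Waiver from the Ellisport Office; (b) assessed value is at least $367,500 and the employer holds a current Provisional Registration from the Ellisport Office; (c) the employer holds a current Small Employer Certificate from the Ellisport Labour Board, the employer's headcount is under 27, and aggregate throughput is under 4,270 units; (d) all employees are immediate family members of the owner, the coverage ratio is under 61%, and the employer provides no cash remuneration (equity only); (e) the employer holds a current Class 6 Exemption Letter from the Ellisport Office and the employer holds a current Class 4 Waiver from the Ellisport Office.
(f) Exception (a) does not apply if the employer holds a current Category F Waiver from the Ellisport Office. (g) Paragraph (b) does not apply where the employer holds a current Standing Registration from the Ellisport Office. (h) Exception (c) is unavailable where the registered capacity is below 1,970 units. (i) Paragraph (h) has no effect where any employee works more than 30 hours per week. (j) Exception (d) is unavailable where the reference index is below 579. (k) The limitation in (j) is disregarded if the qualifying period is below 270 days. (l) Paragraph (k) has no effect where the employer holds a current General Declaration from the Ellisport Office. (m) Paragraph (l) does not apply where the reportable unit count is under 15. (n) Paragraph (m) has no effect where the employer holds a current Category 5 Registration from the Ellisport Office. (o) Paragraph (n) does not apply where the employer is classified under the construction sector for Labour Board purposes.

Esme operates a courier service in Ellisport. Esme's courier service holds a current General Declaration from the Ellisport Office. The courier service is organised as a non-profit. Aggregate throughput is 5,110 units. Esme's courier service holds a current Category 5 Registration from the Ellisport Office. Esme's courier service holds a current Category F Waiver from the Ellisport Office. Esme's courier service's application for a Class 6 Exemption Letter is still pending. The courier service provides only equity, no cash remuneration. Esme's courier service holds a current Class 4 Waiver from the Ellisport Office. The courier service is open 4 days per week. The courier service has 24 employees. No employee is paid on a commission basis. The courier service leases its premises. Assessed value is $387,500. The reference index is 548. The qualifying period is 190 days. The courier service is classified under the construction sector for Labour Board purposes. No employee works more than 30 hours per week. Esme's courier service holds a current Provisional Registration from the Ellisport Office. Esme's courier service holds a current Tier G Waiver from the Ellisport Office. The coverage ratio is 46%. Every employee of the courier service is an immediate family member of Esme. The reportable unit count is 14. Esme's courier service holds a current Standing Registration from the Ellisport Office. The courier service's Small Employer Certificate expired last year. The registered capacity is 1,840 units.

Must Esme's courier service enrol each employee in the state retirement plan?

No — exception (d) applies; Esme's courier service is not required to enrol each employee in the state retirement plan.

Exception (a)'s conditions are all satisfied: the employer is a non-profit; no employee is paid on commission; a current Tier G Waiver is held. But applying paragraph (f): (f) operates against (a): a current Category F Waiver is held. (a) is therefore removed.
Exception (b)'s conditions are all satisfied: assessed value is $387,500, meeting the $367,500 threshold; a current Provisional Registration is held. However, paragraph (g) must be considered: (g) operates against (b): a current Standing Registration is held. Exception (b) does not apply.
Exception (c) fails — the Small Employer Certificate has expired.
Exception (d)'s conditions are all satisfied: every employee is an immediate family member; the coverage ratio is 46%, under the 61% limit; remuneration is equity-only. As to paragraphs (j)–(o): (j) would limit (d) — the reference index is 548, below the 579 limit — but (k) sets (j) aside: (k) operates against (j): the qualifying period is 190 days, below the 270 days limit. (l) is engaged (a current General Declaration is held), but yields to (m): (m) applies — the reportable unit count is 14, under the 15 limit. (n) is triggered (a current Category 5 Registration is held), but is set aside by (o): (o) is triggered — the courier service is classified under the construction sector. So (d) applies.
Exception (e) does not apply: there is no Class 6 Exemption Letter in force.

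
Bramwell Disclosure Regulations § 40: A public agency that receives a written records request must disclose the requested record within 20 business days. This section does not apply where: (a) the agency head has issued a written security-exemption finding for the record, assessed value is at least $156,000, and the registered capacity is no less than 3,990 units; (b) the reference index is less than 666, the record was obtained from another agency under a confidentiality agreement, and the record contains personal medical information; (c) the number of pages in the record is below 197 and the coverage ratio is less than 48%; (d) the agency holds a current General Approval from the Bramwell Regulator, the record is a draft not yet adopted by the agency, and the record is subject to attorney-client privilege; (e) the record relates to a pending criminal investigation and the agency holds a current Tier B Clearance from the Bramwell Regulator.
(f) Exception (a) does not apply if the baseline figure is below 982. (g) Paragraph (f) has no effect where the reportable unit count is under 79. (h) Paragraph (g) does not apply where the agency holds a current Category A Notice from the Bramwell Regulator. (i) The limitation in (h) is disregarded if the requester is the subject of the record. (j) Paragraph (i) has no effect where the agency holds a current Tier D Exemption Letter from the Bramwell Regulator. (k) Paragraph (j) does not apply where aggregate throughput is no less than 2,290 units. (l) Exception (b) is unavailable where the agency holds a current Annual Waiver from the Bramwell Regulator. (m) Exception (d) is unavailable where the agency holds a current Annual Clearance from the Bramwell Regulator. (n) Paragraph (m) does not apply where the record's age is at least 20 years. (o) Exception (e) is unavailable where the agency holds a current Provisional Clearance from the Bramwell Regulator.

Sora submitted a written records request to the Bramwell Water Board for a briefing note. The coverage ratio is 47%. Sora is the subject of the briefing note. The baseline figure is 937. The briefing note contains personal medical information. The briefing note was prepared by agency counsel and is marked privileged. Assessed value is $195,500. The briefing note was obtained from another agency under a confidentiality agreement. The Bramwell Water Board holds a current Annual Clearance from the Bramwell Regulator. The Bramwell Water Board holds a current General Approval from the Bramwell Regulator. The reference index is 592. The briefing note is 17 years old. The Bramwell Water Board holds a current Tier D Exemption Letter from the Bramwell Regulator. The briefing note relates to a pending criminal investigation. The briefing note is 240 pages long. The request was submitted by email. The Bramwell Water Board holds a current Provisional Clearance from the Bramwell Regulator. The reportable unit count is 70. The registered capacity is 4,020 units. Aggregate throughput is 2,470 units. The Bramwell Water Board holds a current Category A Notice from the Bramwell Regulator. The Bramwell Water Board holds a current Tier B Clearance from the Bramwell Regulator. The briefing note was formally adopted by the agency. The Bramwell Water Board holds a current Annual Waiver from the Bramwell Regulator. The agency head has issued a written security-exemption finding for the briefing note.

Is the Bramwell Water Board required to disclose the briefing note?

No — exception (a) applies; the Bramwell Water Board is not required to disclose the briefing note.

All of (a)'s requirements are met (a written security-exemption finding has been issued; assessed value is $195,500, meeting the $156,000 threshold; the registered capacity is 4,020 units, meeting the 3,990 units threshold). As to paragraphs (f)–(k): (f) is engaged (the baseline figure is 937, below the 982 limit), but is displaced by (g): (g) is engaged — the reportable unit count is 70, under the 79 limit. (h) would limit (g) — a current Category A Notice is held — but (i) sets (h) aside: (i) operates against (h): Sora is the subject of the briefing note. (j) is engaged (a current Tier D Exemption Letter is held), but yields to (k): (k) applies — aggregate throughput is 2,470 units, meeting the 2,290 units threshold. (a) remains available.
Exception (b) is satisfied on its face — the reference index is 592, less than the 666 limit; the briefing note was obtained under a confidentiality agreement; the briefing note contains personal medical information. However, paragraph (l) must be considered: (l) operates against (b): a current Annual Waiver is held. Exception (b) does not apply.
Exception (c) requires that the number of pages in the record is below 197; but the number of pages in the record is 240, not below 197, so (c) is unavailable.
Exception (d) requires that the record is a draft not yet adopted by the agency; but the briefing note has been formally adopted, so (d) is unavailable.
Exception (e)'s conditions are all satisfied: the briefing note relates to a pending investigation; a current Tier B Clearance is held. But: (o) is triggered — a current Provisional Clearance is held. (e) is therefore removed.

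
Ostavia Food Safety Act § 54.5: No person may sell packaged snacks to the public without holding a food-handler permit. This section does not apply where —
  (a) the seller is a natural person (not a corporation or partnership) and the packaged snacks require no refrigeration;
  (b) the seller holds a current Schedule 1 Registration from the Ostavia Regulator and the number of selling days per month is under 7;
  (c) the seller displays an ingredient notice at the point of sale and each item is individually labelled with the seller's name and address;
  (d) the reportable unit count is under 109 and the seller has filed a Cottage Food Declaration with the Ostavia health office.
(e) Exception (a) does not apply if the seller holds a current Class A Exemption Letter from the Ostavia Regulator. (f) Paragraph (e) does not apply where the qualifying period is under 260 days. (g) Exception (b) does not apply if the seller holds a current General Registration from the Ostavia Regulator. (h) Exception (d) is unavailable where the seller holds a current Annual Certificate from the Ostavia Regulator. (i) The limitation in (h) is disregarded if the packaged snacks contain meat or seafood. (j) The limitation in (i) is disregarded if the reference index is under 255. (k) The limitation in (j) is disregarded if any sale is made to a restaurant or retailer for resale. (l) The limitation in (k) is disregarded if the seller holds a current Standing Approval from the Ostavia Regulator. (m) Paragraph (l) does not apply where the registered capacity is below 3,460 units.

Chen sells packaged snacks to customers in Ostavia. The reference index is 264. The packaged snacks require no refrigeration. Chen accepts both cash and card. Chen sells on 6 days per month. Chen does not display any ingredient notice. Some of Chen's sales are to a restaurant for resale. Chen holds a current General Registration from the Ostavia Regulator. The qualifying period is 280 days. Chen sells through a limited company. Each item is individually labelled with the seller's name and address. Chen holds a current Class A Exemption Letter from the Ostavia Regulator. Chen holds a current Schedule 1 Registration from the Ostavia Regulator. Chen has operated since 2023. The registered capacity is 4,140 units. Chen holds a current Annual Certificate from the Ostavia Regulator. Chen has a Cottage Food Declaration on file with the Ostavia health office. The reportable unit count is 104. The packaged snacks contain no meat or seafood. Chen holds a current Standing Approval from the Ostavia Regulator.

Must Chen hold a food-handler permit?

Exception (a) does not apply: the seller operates through a limited company.
Exception (b)'s conditions are all satisfied: a current Schedule 1 Registration is held; the number of selling days per month is 6, under the 7 limit. However, paragraph (g) must be considered: (g) operates against (b): a current General Registration is held. So (b) is unavailable.
Exception (c) fails — no ingredient notice is displayed.
Exception (d): the reportable unit count is 104, under the 109 limit; a Cottage Food Declaration is on file — every condition holds. However, paragraphs (h)–(m) must be considered: (h) operates against (d): a current Annual Certificate is held. (i) is not triggered (the packaged snacks contain no meat or seafood), so (h) stands. Exception (d) does not apply.
Every exception is unavailable, so the rule governs.

Yes — Chen must hold a food-handler permit.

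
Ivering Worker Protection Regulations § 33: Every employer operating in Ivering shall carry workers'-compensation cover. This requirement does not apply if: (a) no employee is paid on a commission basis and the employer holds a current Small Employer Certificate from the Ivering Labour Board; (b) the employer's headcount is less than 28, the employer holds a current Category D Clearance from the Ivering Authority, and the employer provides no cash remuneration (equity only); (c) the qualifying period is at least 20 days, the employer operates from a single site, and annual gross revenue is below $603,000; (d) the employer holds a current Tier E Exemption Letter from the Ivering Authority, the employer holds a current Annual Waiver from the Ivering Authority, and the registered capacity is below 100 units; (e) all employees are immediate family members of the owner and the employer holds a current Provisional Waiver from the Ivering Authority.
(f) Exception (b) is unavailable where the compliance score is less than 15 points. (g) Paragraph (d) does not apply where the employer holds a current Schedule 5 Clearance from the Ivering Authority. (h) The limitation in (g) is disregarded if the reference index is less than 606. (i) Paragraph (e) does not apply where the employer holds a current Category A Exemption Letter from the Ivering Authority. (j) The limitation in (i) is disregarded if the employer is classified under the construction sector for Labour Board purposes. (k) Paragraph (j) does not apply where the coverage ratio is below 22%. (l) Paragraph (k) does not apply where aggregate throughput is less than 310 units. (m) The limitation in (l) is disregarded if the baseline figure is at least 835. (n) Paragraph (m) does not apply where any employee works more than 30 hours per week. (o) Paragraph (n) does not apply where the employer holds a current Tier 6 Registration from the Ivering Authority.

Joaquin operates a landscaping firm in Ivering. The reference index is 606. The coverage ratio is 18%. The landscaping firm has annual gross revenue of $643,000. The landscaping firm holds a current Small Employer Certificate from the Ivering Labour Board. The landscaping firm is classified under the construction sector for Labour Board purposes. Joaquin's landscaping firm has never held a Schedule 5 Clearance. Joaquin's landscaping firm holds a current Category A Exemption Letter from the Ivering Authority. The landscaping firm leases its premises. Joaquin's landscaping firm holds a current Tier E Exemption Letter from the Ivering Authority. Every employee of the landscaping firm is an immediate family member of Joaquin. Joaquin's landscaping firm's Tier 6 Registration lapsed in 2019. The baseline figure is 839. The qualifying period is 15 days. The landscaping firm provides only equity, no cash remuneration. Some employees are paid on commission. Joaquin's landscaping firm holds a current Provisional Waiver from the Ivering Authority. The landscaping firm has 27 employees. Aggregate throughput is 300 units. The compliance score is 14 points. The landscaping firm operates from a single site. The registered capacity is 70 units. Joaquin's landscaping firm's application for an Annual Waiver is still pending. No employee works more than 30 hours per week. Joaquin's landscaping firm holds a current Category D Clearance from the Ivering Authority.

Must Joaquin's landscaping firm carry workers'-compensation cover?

Exception (a) fails — some employees are paid on commission.
All of (b)'s requirements are met (the employer's headcount is 27, less than the 28 limit; a current Category D Clearance is held; remuneration is equity-only). But applying paragraph (f): (f) operates against (b): the compliance score is 14 points, less than the 15 points limit. So (b) is unavailable.
Exception (c) does not apply: the qualifying period is 15 days, short of 20 days.
Exception (d) requires that the employer holds a current Annual Waiver from the Ivering Authority; but the Annual Waiver is not current, so (d) is unavailable.
Exception (e): every employee is an immediate family member; a current Provisional Waiver is held — every condition holds. But applying paragraphs (i)–(o): (i) operates against (e): a current Category A Exemption Letter is held. (j) would limit (i) — the landscaping firm is classified under the construction sector — but (k) sets (j) aside: (k) operates against (j): the coverage ratio is 18%, below the 22% limit. (l) would limit (k) — aggregate throughput is 300 units, less than the 310 units limit — but (m) sets (l) aside: (m) applies — the baseline figure is 839, meeting the 835 threshold. (n) is not triggered (no employee exceeds 30 hours/week), so (m) stands. So (e) is unavailable.
None of the exceptions is available; § 33 applies in full.

Yes — Joaquin's landscaping firm must carry workers'-compensation cover.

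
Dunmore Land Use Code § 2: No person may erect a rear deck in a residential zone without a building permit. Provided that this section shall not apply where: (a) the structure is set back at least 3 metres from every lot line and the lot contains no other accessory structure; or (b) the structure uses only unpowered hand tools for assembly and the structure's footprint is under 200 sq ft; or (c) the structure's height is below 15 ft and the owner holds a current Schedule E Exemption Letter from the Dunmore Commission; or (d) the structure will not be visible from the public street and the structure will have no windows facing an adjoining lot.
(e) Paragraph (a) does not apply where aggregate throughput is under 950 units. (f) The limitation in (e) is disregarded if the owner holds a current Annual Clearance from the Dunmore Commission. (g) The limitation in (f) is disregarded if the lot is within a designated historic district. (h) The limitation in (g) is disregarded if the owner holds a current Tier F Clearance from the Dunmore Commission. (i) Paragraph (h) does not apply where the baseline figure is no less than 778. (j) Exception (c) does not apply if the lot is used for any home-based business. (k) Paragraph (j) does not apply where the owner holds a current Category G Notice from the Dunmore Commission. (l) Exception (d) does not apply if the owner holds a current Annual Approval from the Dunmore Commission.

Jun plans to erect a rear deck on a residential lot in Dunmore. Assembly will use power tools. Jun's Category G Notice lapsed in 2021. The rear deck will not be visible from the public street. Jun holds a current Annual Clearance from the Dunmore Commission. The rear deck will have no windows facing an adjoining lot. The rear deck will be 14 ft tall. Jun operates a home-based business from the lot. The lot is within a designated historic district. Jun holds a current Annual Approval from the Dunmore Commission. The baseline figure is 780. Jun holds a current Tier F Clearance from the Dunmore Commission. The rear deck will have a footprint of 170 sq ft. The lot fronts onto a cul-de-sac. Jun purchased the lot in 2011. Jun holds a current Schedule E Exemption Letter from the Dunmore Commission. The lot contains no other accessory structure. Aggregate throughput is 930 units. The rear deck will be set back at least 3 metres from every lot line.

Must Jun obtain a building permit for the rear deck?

Exception (a) is satisfied on its face — the setback is at least 3 m on every side; the lot has no other accessory structure. But applying paragraphs (e)–(i): (e) operates against (a): aggregate throughput is 930 units, under the 950 units limit. (f) would limit (e) — a current Annual Clearance is held — but (g) sets (f) aside: (g) is engaged — the lot is in a historic district. (h) would limit (g) — a current Tier F Clearance is held — but (i) sets (h) aside: (i) is triggered — the baseline figure is 780, meeting the 778 threshold. Exception (a) does not apply.
Exception (b) does not apply: assembly uses power tools.
Exception (c): the structure's height is 14 ft, below the 15 ft limit; a current Schedule E Exemption Letter is held — every condition holds. But applying paragraphs (j)–(k): (j) applies — a home-based business operates on the lot. (k) does not operate here (the Category G Notice is not current), so (j) stands. Exception (c) does not apply.
Exception (d) is satisfied on its face — the structure will not be visible from the street; no windows face an adjoining lot. But applying paragraph (l): (l) applies — a current Annual Approval is held. So (d) is unavailable.
Every exception is unavailable, so the rule governs.

Yes — Jun must obtain a building permit.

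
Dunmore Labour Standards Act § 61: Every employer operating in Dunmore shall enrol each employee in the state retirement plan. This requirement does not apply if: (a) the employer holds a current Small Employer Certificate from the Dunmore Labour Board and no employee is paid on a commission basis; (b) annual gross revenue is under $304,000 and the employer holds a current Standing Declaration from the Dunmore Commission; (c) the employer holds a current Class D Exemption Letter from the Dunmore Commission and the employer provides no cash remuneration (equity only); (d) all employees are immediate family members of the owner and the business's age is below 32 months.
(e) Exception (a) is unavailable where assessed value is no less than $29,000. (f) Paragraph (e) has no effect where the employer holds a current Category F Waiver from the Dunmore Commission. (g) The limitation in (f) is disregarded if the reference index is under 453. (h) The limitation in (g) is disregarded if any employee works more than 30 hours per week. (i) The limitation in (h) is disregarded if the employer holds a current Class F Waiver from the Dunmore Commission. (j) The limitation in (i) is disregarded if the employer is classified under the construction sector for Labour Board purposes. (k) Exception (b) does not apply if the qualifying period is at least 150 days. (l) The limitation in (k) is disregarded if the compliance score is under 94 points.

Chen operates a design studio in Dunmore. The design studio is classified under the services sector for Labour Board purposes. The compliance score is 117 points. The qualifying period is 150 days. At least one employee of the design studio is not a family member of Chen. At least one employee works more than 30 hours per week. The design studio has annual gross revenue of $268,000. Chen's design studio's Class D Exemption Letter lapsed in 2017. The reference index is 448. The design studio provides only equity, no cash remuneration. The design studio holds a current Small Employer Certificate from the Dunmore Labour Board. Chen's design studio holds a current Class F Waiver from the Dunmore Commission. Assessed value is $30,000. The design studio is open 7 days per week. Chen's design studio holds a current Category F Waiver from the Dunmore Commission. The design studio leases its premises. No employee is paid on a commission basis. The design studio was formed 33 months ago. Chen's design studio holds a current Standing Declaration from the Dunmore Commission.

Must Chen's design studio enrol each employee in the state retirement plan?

Exception (a)'s conditions are all satisfied: a current Small Employer Certificate is held; no employee is paid on commission. But applying paragraphs (e)–(j): (e) operates against (a): assessed value is $30,000, meeting the $29,000 threshold. (f) operates (a current Category F Waiver is held), but is itself disapplied by (g): (g) operates against (f): the reference index is 448, under the 453 limit. (h) is engaged (at least one employee exceeds 30 hours/week), but is displaced by (i): (i) operates against (h): a current Class F Waiver is held. (j) is not engaged (the design studio is classified under the services sector), so (i) stands. So (a) is unavailable.
Exception (b) is satisfied on its face — annual gross revenue is $268,000, under the $304,000 limit; a current Standing Declaration is held. Turning to paragraphs (k)–(l): (k) operates against (b): the qualifying period is 150 days, meeting the 150 days threshold. (l) does not operate here (the compliance score is 117 points, not under 94 points), so (k) stands. So (b) is unavailable.
Exception (c) fails — the Class D Exemption Letter is not current.
Exception (d) requires that all employees are immediate family members of the owner; but at least one employee is not a family member, so (d) is unavailable.
No exception displaces § 61.

Yes — Chen's design studio must enrol each employee in the state retirement plan.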